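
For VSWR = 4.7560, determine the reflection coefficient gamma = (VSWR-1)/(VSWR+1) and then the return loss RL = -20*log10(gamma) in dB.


gamma = (4.7560 - 1) / (4.7560 + 1) = 0.6525365
RL = -20 * log10(0.6525365) = 3.708 dB

3.708 dB


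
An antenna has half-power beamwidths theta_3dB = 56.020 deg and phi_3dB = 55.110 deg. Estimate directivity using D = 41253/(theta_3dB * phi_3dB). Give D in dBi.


D_linear = 41253 / (56.020 * 55.110) = 13.36232
D_dBi = 10 * log10(13.36232) = 11.26 dBi

11.26 dBi


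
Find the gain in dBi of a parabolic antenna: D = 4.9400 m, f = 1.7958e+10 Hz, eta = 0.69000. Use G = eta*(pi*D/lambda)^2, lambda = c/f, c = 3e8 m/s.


lambda = c / f = 3.0000e+08 / 1.7958e+10 = 0.01670565 m
G_linear = 0.69000 * (pi * 4.9400 / 0.01670565)^2 = 595492.1
G_dBi = 10 * log10(595492.1) = 57.75 dBi

57.75 dBi


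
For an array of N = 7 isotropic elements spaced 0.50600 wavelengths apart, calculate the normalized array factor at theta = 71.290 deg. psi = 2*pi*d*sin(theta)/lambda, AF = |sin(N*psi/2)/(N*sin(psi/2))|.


psi = 2*pi*0.50600*sin(71.290 deg) = 3.011280 rad
AF = |sin(7*3.011280/2) / (7*sin(3.011280/2))| = 0.1285

0.1285


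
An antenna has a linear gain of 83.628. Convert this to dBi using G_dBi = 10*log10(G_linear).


G_dBi = 10 * log10(83.628) = 19.22 dBi

19.22 dBi


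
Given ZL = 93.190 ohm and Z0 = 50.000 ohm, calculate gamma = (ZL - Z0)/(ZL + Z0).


gamma = (93.190 - 50.000) / (93.190 + 50.000) = 0.3016

0.3016


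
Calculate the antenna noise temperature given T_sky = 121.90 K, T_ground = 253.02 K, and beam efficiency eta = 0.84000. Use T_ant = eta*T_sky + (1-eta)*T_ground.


T_ant = 0.84000 * 121.90 + (1 - 0.84000) * 253.02 = 142.9 K

142.9 K


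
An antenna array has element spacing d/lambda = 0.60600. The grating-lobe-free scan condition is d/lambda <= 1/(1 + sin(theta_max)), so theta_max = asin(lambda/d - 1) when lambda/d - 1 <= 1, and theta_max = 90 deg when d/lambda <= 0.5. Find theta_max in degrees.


lambda/d - 1 = 1/0.60600 - 1 = 0.6501650
theta_max = asin(0.6501650) = 40.55 deg

40.55 deg


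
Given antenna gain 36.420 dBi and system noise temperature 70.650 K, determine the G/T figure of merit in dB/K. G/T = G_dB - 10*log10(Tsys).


G/T = 36.420 - 10*log10(70.650) = 36.420 - 18.49112 = 17.93 dB/K

17.93 dB/K


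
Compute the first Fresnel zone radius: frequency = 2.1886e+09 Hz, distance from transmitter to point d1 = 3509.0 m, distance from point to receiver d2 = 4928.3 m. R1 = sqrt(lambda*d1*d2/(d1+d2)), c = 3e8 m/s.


lambda = c / f = 3.0000e+08 / 2.1886e+09 = 0.1370739 m
R1 = sqrt(0.1370739 * 3509.0 * 4928.3 / (3509.0 + 4928.3)) = 16.76 m

16.76 m


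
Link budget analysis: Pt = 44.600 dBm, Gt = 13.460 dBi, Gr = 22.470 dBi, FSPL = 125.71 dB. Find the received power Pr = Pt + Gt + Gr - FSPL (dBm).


Pr = 44.600 + 13.460 + 22.470 - 125.71 = -45.18 dBm

-45.18 dBm


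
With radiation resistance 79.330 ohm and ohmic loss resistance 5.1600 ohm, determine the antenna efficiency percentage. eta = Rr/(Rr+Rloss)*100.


eta = 79.330 / (79.330 + 5.1600) * 100 = 93.89%

93.89%


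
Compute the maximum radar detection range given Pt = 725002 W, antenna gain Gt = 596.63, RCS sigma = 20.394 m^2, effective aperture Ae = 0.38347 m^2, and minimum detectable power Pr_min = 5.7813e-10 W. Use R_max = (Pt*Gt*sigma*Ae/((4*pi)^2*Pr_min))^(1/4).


R^4 = 725002*596.63*20.394*0.38347 / ((4*pi)^2 * 5.7813e-10) = 3.705381e+16
R_max = 3.705381e+16^0.25 = 13874 m

13874 m


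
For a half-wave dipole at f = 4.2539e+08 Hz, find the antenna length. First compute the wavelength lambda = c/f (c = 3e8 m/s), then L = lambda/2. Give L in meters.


lambda = c / f = 3.0000e+08 / 4.2539e+08 = 0.7052352 m
L = lambda / 2 = 0.7052352 / 2 = 0.3526 m

0.3526 m


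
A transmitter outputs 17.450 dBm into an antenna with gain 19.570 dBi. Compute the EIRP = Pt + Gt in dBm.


EIRP = Pt + Gt = 17.450 + 19.570 = 37.02 dBm

37.02 dBm


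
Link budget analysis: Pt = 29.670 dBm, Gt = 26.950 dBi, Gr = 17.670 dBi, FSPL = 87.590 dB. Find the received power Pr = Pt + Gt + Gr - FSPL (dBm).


Pr = 29.670 + 26.950 + 17.670 - 87.590 = -13.30 dBm

-13.30 dBm


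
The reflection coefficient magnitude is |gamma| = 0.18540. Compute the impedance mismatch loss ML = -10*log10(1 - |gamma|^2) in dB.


ML = -10 * log10(1 - 0.18540^2) = -10 * log10(0.96562684) = 0.1519 dB

0.1519 dB


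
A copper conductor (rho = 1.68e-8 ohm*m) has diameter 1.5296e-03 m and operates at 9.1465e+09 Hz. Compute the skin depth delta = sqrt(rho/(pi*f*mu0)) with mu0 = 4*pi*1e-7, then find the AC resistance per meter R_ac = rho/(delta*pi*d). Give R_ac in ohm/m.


delta = sqrt(1.68e-8 / (pi * 9.1465e+09 * 4*pi*1e-7)) = 6.820988e-07 m
R_ac = 1.68e-8 / (6.820988e-07 * pi * 1.5296e-03) = 5.125 ohm/m

5.125 ohm/m


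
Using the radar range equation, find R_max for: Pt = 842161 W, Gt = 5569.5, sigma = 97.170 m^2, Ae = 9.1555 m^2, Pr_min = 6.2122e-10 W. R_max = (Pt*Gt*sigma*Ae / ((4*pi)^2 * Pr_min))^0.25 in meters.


R^4 = 842161*5569.5*97.170*9.1555 / ((4*pi)^2 * 6.2122e-10) = 4.253637e+19
R_max = 4.253637e+19^0.25 = 80759 m

80759 m


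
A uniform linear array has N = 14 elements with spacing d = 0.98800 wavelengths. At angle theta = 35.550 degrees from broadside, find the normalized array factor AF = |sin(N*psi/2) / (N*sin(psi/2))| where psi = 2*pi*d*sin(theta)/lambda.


psi = 2*pi*0.98800*sin(35.550 deg) = 3.609289 rad
AF = |sin(14*3.609289/2) / (14*sin(3.609289/2))| = 9.685e-03

9.685e-03


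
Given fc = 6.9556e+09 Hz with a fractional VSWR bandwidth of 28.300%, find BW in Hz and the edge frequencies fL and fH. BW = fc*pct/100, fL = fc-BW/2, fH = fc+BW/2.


BW = 6.9556e+09 * 28.300/100 = 1.968435e+09 Hz
fL = 6.9556e+09 - 1.968435e+09/2 = 5.971e+09 Hz
fH = 6.9556e+09 + 1.968435e+09/2 = 7.940e+09 Hz

BW=1.968e+09 Hz, fL=5.971e+09 Hz, fH=7.940e+09 Hz


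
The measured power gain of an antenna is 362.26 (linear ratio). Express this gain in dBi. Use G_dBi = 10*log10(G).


G_dBi = 10 * log10(362.26) = 25.59 dBi

25.59 dBi


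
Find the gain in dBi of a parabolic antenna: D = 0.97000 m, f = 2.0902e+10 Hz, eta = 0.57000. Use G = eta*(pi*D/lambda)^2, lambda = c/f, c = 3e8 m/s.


lambda = c / f = 3.0000e+08 / 2.0902e+10 = 0.01435269 m
G_linear = 0.57000 * (pi * 0.97000 / 0.01435269)^2 = 25695.17
G_dBi = 10 * log10(25695.17) = 44.10 dBi

44.10 dBi


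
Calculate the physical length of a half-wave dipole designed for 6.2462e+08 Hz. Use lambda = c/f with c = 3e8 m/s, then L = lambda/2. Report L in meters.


lambda = c / f = 3.0000e+08 / 6.2462e+08 = 0.4802920 m
L = lambda / 2 = 0.4802920 / 2 = 0.2401 m

0.2401 m


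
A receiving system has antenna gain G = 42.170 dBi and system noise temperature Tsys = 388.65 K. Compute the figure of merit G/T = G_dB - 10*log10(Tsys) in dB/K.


G/T = 42.170 - 10*log10(388.65) = 42.170 - 25.89559 = 16.27 dB/K

16.27 dB/K


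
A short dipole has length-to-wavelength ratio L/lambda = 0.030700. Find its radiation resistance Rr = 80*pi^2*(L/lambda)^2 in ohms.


Rr = 80 * pi^2 * (0.030700)^2 = 80 * 9.869604 * 9.424900e-04 = 0.7442 ohm

0.7442 ohm


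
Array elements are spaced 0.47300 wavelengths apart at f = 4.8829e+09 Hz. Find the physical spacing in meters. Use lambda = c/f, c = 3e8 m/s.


lambda = c / f = 3.0000e+08 / 4.8829e+09 = 0.06143890 m
d = 0.47300 * 0.06143890 = 0.02906 m

0.02906 m


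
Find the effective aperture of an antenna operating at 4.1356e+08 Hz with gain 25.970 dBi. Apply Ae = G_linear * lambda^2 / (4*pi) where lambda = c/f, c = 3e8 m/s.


lambda = c / f = 3.0000e+08 / 4.1356e+08 = 0.7254086 m
G_linear = 10^(25.970/10) = 395.3666
Ae = G_linear * lambda^2 / (4*pi) = 395.3666 * 0.7254086^2 / (4*pi) = 16.56 m^2

16.56 m^2


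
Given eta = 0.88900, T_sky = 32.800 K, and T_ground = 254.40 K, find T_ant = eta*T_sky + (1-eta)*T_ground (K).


T_ant = 0.88900 * 32.800 + (1 - 0.88900) * 254.40 = 57.40 K

57.40 K


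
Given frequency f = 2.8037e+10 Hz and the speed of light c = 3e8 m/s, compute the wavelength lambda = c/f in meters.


lambda = c / f = 3.0000e+08 / 2.8037e+10 = 0.01070 m

0.01070 m


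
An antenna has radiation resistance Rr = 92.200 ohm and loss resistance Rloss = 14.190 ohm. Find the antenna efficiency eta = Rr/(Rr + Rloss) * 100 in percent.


eta = 92.200 / (92.200 + 14.190) * 100 = 86.66%

86.66%


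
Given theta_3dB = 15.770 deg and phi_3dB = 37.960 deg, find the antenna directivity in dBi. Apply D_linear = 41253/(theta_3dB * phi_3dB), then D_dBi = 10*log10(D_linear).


D_linear = 41253 / (15.770 * 37.960) = 68.91244
D_dBi = 10 * log10(68.91244) = 18.38 dBi

18.38 dBi


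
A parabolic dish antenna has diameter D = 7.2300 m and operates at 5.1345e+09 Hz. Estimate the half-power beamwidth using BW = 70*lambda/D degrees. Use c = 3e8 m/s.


lambda = c / f = 3.0000e+08 / 5.1345e+09 = 0.05842828 m
BW = 70 * 0.05842828 / 7.2300 = 0.5657 deg

0.5657 deg


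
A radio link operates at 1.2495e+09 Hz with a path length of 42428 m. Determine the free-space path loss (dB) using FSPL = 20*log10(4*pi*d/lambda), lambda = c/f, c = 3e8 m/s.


lambda = c / f = 3.0000e+08 / 1.2495e+09 = 0.2400960 m
FSPL = 20 * log10(4*pi*42428/0.2400960) = 126.9 dB

126.9 dB


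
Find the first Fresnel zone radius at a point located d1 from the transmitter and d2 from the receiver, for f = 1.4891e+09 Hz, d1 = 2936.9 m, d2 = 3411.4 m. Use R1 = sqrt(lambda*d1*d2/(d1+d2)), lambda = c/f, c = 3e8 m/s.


lambda = c / f = 3.0000e+08 / 1.4891e+09 = 0.2014640 m
R1 = sqrt(0.2014640 * 2936.9 * 3411.4 / (2936.9 + 3411.4)) = 17.83 m

17.83 m


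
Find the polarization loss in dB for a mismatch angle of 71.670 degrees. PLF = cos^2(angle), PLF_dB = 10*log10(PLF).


PLF_linear = cos^2(71.670 deg) = 0.09890367
PLF_dB = 10 * log10(0.09890367) = -10.05 dB

-10.05 dB


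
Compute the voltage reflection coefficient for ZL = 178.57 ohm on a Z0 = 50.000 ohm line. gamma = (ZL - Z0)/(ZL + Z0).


gamma = (178.57 - 50.000) / (178.57 + 50.000) = 0.5625

0.5625


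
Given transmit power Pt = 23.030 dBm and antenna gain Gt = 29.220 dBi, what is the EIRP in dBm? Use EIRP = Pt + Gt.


EIRP = Pt + Gt = 23.030 + 29.220 = 52.25 dBm

52.25 dBm


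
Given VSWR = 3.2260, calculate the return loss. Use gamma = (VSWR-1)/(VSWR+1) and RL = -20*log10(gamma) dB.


gamma = (3.2260 - 1) / (3.2260 + 1) = 0.5267392
RL = -20 * log10(0.5267392) = 5.568 dB

5.568 dB


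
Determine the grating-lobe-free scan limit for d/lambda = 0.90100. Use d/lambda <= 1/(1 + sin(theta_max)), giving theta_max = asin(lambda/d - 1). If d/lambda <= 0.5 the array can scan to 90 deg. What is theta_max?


lambda/d - 1 = 1/0.90100 - 1 = 0.1098779
theta_max = asin(0.1098779) = 6.308 deg

6.308 deg


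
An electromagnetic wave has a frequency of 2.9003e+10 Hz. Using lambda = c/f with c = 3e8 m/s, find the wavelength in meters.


lambda = c / f = 3.0000e+08 / 2.9003e+10 = 0.01034 m

0.01034 m


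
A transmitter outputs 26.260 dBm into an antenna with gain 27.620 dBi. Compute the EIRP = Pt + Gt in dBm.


EIRP = Pt + Gt = 26.260 + 27.620 = 53.88 dBm

53.88 dBm


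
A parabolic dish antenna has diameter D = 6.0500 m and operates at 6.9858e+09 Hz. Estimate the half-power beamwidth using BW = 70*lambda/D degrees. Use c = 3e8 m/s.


lambda = c / f = 3.0000e+08 / 6.9858e+09 = 0.04294426 m
BW = 70 * 0.04294426 / 6.0500 = 0.4969 deg

0.4969 deg


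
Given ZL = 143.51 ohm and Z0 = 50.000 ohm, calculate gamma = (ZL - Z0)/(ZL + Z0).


gamma = (143.51 - 50.000) / (143.51 + 50.000) = 0.4832

0.4832


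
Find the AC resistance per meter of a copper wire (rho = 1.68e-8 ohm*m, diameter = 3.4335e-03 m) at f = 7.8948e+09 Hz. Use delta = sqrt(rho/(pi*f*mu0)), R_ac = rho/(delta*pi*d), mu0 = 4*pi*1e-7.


delta = sqrt(1.68e-8 / (pi * 7.8948e+09 * 4*pi*1e-7)) = 7.341828e-07 m
R_ac = 1.68e-8 / (7.341828e-07 * pi * 3.4335e-03) = 2.121 ohm/m

2.121 ohm/m


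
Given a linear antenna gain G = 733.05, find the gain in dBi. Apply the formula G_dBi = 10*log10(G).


G_dBi = 10 * log10(733.05) = 28.65 dBi

28.65 dBi


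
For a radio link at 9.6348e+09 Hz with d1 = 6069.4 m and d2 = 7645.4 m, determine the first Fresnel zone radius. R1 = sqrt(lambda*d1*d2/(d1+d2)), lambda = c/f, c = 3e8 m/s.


lambda = c / f = 3.0000e+08 / 9.6348e+09 = 0.03113713 m
R1 = sqrt(0.03113713 * 6069.4 * 7645.4 / (6069.4 + 7645.4)) = 10.26 m

10.26 m


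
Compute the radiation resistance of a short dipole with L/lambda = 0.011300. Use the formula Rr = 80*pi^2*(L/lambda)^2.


Rr = 80 * pi^2 * (0.011300)^2 = 80 * 9.869604 * 1.276900e-04 = 0.1008 ohm

0.1008 ohm


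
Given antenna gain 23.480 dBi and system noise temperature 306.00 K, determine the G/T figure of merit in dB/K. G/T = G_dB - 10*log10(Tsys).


G/T = 23.480 - 10*log10(306.00) = 23.480 - 24.85721 = -1.377 dB/K

-1.377 dB/K


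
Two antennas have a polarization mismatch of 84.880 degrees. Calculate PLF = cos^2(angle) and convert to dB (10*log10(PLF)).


PLF_linear = cos^2(84.880 deg) = 7.964130e-03
PLF_dB = 10 * log10(7.964130e-03) = -20.99 dB

-20.99 dB


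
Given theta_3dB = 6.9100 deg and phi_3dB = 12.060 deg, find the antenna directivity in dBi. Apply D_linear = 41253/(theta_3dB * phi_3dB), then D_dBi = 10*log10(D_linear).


D_linear = 41253 / (6.9100 * 12.060) = 495.0285
D_dBi = 10 * log10(495.0285) = 26.95 dBi

26.95 dBi


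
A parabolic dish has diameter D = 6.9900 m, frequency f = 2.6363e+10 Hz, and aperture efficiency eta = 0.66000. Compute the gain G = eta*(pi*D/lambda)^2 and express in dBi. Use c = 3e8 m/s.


lambda = c / f = 3.0000e+08 / 2.6363e+10 = 0.01137959 m
G_linear = 0.66000 * (pi * 6.9900 / 0.01137959)^2 = 2.457790e+06
G_dBi = 10 * log10(2.457790e+06) = 63.91 dBi

63.91 dBi


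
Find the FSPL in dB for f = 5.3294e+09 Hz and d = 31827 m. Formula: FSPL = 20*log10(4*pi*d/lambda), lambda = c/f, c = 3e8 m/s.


lambda = c / f = 3.0000e+08 / 5.3294e+09 = 0.05629151 m
FSPL = 20 * log10(4*pi*31827/0.05629151) = 137.0 dB

137.0 dB


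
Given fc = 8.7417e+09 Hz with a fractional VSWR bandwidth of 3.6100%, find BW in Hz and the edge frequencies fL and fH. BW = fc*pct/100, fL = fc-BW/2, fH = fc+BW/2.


BW = 8.7417e+09 * 3.6100/100 = 3.155754e+08 Hz
fL = 8.7417e+09 - 3.155754e+08/2 = 8.584e+09 Hz
fH = 8.7417e+09 + 3.155754e+08/2 = 8.899e+09 Hz

BW=3.156e+08 Hz, fL=8.584e+09 Hz, fH=8.899e+09 Hz


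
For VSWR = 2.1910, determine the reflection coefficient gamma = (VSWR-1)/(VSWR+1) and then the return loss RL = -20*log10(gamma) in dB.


gamma = (2.1910 - 1) / (2.1910 + 1) = 0.3732372
RL = -20 * log10(0.3732372) = 8.560 dB

8.560 dB


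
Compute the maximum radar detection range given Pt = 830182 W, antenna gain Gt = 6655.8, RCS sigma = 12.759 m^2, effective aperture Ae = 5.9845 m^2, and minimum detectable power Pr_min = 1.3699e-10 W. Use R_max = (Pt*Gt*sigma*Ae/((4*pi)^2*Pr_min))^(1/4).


R^4 = 830182*6655.8*12.759*5.9845 / ((4*pi)^2 * 1.3699e-10) = 1.950336e+19
R_max = 1.950336e+19^0.25 = 66455 m

66455 m


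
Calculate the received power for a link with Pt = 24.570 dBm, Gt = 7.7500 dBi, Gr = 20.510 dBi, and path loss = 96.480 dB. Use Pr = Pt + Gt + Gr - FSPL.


Pr = 24.570 + 7.7500 + 20.510 - 96.480 = -43.65 dBm

-43.65 dBm


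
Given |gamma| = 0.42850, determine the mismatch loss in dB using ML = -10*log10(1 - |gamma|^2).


ML = -10 * log10(1 - 0.42850^2) = -10 * log10(0.81638775) = 0.8810 dB

0.8810 dB


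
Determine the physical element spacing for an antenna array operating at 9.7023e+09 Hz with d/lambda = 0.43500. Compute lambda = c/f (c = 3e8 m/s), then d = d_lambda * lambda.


lambda = c / f = 3.0000e+08 / 9.7023e+09 = 0.03092050 m
d = 0.43500 * 0.03092050 = 0.01345 m

0.01345 m


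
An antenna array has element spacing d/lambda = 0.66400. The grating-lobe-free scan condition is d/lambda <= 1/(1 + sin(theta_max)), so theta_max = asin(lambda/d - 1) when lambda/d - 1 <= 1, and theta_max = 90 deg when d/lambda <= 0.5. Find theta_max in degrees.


lambda/d - 1 = 1/0.66400 - 1 = 0.5060241
theta_max = asin(0.5060241) = 30.40 deg

30.40 deg


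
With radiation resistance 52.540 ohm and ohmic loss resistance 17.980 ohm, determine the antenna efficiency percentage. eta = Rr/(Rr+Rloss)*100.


eta = 52.540 / (52.540 + 17.980) * 100 = 74.50%

74.50%


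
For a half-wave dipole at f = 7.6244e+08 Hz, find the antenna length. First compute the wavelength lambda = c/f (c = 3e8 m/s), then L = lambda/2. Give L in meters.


lambda = c / f = 3.0000e+08 / 7.6244e+08 = 0.3934736 m
L = lambda / 2 = 0.3934736 / 2 = 0.1967 m

0.1967 m


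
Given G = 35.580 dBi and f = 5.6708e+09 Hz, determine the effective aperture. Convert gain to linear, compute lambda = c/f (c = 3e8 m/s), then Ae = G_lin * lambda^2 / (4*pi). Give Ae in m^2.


lambda = c / f = 3.0000e+08 / 5.6708e+09 = 0.05290259 m
G_linear = 10^(35.580/10) = 3614.099
Ae = G_linear * lambda^2 / (4*pi) = 3614.099 * 0.05290259^2 / (4*pi) = 0.8049 m^2

0.8049 m^2


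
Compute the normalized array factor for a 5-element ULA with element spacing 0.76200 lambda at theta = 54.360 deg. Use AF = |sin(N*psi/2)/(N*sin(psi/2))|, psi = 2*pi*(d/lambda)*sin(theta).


psi = 2*pi*0.76200*sin(54.360 deg) = 3.891007 rad
AF = |sin(5*3.891007/2) / (5*sin(3.891007/2))| = 0.06407

0.06407


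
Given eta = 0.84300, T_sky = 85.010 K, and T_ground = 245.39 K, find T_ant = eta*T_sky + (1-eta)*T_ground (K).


T_ant = 0.84300 * 85.010 + (1 - 0.84300) * 245.39 = 110.2 K

110.2 K


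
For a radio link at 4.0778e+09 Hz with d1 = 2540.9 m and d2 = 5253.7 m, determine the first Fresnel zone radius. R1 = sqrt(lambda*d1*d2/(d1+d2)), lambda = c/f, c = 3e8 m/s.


lambda = c / f = 3.0000e+08 / 4.0778e+09 = 0.07356908 m
R1 = sqrt(0.07356908 * 2540.9 * 5253.7 / (2540.9 + 5253.7)) = 11.22 m

11.22 m


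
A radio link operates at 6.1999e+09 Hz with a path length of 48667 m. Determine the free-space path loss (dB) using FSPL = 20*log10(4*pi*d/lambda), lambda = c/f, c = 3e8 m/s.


lambda = c / f = 3.0000e+08 / 6.1999e+09 = 0.04838788 m
FSPL = 20 * log10(4*pi*48667/0.04838788) = 142.0 dB

142.0 dB


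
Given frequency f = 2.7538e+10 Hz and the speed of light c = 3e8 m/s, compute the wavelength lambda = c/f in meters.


lambda = c / f = 3.0000e+08 / 2.7538e+10 = 0.01089 m

0.01089 m


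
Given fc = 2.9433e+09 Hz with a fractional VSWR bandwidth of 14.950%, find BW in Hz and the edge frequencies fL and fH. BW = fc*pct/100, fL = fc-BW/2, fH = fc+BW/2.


BW = 2.9433e+09 * 14.950/100 = 4.400234e+08 Hz
fL = 2.9433e+09 - 4.400234e+08/2 = 2.723e+09 Hz
fH = 2.9433e+09 + 4.400234e+08/2 = 3.163e+09 Hz

BW=4.400e+08 Hz, fL=2.723e+09 Hz, fH=3.163e+09 Hz


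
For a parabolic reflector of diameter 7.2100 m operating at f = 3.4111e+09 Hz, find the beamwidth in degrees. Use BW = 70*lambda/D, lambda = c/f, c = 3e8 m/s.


lambda = c / f = 3.0000e+08 / 3.4111e+09 = 0.08794817 m
BW = 70 * 0.08794817 / 7.2100 = 0.8539 deg

0.8539 deg


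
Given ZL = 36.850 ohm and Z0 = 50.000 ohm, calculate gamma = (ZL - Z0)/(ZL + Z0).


gamma = (36.850 - 50.000) / (36.850 + 50.000) = -0.1514

-0.1514


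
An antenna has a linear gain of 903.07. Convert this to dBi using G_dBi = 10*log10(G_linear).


G_dBi = 10 * log10(903.07) = 29.56 dBi

29.56 dBi


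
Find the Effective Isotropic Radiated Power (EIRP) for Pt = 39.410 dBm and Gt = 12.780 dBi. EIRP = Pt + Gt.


EIRP = Pt + Gt = 39.410 + 12.780 = 52.19 dBm

52.19 dBm


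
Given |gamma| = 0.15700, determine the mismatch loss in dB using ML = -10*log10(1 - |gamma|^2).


ML = -10 * log10(1 - 0.15700^2) = -10 * log10(0.975351) = 0.1084 dB

0.1084 dB


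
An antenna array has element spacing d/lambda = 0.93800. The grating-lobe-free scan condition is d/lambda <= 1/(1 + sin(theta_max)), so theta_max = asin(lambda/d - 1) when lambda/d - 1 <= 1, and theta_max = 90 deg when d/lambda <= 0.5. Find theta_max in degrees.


lambda/d - 1 = 1/0.93800 - 1 = 0.06609808
theta_max = asin(0.06609808) = 3.790 deg

3.790 deg


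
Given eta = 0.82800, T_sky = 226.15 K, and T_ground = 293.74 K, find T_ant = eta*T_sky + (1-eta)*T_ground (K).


T_ant = 0.82800 * 226.15 + (1 - 0.82800) * 293.74 = 237.8 K

237.8 K


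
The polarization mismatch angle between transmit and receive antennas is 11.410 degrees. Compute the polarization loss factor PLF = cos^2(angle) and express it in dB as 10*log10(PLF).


PLF_linear = cos^2(11.410 deg) = 0.9608639
PLF_dB = 10 * log10(0.9608639) = -0.1734 dB

-0.1734 dB


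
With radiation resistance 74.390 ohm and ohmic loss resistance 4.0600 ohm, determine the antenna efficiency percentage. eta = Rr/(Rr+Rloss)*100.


eta = 74.390 / (74.390 + 4.0600) * 100 = 94.82%

94.82%


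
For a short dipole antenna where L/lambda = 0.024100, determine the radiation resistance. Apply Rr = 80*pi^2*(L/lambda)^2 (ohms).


Rr = 80 * pi^2 * (0.024100)^2 = 80 * 9.869604 * 5.808100e-04 = 0.4586 ohm

0.4586 ohm


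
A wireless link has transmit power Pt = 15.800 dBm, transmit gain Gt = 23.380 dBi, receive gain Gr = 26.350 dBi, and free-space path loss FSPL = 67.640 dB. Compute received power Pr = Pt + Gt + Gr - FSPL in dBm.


Pr = 15.800 + 23.380 + 26.350 - 67.640 = -2.11 dBm

-2.11 dBm


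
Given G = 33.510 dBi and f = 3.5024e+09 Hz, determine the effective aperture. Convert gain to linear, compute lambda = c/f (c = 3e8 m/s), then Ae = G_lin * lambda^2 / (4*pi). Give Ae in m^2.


lambda = c / f = 3.0000e+08 / 3.5024e+09 = 0.08565555 m
G_linear = 10^(33.510/10) = 2243.882
Ae = G_linear * lambda^2 / (4*pi) = 2243.882 * 0.08565555^2 / (4*pi) = 1.310 m^2

1.310 m^2


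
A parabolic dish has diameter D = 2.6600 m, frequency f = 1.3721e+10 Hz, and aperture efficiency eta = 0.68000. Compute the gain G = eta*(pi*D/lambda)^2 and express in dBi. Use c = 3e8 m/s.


lambda = c / f = 3.0000e+08 / 1.3721e+10 = 0.02186430 m
G_linear = 0.68000 * (pi * 2.6600 / 0.02186430)^2 = 99334.65
G_dBi = 10 * log10(99334.65) = 49.97 dBi

49.97 dBi


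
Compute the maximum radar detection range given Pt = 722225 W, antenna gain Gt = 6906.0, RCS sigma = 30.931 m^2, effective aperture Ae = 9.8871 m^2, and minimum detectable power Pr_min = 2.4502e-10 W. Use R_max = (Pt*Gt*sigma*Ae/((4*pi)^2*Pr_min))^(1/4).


R^4 = 722225*6906.0*30.931*9.8871 / ((4*pi)^2 * 2.4502e-10) = 3.942219e+19
R_max = 3.942219e+19^0.25 = 79238 m

79238 m


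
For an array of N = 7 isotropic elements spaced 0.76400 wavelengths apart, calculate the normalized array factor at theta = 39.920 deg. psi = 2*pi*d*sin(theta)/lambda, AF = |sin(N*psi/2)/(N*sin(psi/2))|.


psi = 2*pi*0.76400*sin(39.920 deg) = 3.080470 rad
AF = |sin(7*3.080470/2) / (7*sin(3.080470/2))| = 0.1397

0.1397


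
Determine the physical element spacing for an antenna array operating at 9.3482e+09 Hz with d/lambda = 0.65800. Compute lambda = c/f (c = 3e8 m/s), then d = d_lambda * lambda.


lambda = c / f = 3.0000e+08 / 9.3482e+09 = 0.03209174 m
d = 0.65800 * 0.03209174 = 0.02112 m

0.02112 m


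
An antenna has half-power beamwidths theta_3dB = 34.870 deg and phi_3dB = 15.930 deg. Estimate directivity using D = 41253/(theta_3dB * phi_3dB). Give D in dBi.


D_linear = 41253 / (34.870 * 15.930) = 74.26562
D_dBi = 10 * log10(74.26562) = 18.71 dBi

18.71 dBi


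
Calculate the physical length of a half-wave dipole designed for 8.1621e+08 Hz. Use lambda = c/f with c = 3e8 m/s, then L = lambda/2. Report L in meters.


lambda = c / f = 3.0000e+08 / 8.1621e+08 = 0.3675525 m
L = lambda / 2 = 0.3675525 / 2 = 0.1838 m

0.1838 m


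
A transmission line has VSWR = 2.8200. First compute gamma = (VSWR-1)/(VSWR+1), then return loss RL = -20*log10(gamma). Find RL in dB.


gamma = (2.8200 - 1) / (2.8200 + 1) = 0.4764398
RL = -20 * log10(0.4764398) = 6.440 dB

6.440 dB


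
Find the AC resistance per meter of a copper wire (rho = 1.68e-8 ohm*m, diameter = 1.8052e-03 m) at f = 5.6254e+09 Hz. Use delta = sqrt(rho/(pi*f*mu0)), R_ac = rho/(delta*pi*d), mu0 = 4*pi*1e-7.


delta = sqrt(1.68e-8 / (pi * 5.6254e+09 * 4*pi*1e-7)) = 8.697573e-07 m
R_ac = 1.68e-8 / (8.697573e-07 * pi * 1.8052e-03) = 3.406 ohm/m

3.406 ohm/m


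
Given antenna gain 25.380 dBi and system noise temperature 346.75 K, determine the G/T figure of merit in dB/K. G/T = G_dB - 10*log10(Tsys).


G/T = 25.380 - 10*log10(346.75) = 25.380 - 25.40016 = -0.02016 dB/K

-0.02016 dB/K


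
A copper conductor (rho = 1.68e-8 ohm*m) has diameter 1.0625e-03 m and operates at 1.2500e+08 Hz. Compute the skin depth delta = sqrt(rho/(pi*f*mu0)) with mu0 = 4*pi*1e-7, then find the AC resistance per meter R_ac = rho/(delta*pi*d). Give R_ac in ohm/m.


delta = sqrt(1.68e-8 / (pi * 1.2500e+08 * 4*pi*1e-7)) = 5.834717e-06 m
R_ac = 1.68e-8 / (5.834717e-06 * pi * 1.0625e-03) = 0.8626 ohm/m

0.8626 ohm/m


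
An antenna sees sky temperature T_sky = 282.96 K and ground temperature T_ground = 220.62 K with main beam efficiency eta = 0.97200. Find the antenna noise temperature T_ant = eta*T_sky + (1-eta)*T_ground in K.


T_ant = 0.97200 * 282.96 + (1 - 0.97200) * 220.62 = 281.2 K

281.2 K


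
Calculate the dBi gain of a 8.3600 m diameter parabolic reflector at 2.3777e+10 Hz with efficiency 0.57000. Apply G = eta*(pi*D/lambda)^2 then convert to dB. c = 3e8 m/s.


lambda = c / f = 3.0000e+08 / 2.3777e+10 = 0.01261724 m
G_linear = 0.57000 * (pi * 8.3600 / 0.01261724)^2 = 2.469781e+06
G_dBi = 10 * log10(2.469781e+06) = 63.93 dBi

63.93 dBi


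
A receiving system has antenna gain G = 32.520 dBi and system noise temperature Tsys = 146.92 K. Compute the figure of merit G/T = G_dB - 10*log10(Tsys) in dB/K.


G/T = 32.520 - 10*log10(146.92) = 32.520 - 21.67081 = 10.85 dB/K

10.85 dB/K


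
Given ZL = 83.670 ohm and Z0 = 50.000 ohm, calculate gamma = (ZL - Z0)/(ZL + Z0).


gamma = (83.670 - 50.000) / (83.670 + 50.000) = 0.2519

0.2519


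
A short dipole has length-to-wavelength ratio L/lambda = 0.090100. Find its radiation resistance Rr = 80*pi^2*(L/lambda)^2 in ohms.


Rr = 80 * pi^2 * (0.090100)^2 = 80 * 9.869604 * 8.118010e-03 = 6.410 ohm

6.410 ohm


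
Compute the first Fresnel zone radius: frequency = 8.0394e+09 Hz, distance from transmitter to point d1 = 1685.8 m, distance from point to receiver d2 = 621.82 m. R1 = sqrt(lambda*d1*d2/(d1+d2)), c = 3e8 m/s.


lambda = c / f = 3.0000e+08 / 8.0394e+09 = 0.03731622 m
R1 = sqrt(0.03731622 * 1685.8 * 621.82 / (1685.8 + 621.82)) = 4.117 m

4.117 m


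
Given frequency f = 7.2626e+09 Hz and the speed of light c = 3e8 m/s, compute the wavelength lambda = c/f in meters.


lambda = c / f = 3.0000e+08 / 7.2626e+09 = 0.04131 m

0.04131 m


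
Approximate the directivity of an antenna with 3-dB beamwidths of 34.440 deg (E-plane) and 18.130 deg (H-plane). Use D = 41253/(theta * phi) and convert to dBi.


D_linear = 41253 / (34.440 * 18.130) = 66.06852
D_dBi = 10 * log10(66.06852) = 18.20 dBi

18.20 dBi


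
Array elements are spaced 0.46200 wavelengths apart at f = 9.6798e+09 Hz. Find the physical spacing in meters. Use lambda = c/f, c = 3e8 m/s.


lambda = c / f = 3.0000e+08 / 9.6798e+09 = 0.03099238 m
d = 0.46200 * 0.03099238 = 0.01432 m

0.01432 m


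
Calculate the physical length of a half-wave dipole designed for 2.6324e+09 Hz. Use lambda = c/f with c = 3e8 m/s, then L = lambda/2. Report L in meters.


lambda = c / f = 3.0000e+08 / 2.6324e+09 = 0.1139644 m
L = lambda / 2 = 0.1139644 / 2 = 0.05698 m

0.05698 m


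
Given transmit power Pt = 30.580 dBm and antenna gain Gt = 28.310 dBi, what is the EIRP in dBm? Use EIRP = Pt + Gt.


EIRP = Pt + Gt = 30.580 + 28.310 = 58.89 dBm

58.89 dBm


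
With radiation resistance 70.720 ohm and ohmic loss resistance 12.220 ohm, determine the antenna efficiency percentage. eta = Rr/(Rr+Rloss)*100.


eta = 70.720 / (70.720 + 12.220) * 100 = 85.27%

85.27%


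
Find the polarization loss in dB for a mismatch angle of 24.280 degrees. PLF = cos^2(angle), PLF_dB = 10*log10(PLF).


PLF_linear = cos^2(24.280 deg) = 0.8309177
PLF_dB = 10 * log10(0.8309177) = -0.8044 dB

-0.8044 dB


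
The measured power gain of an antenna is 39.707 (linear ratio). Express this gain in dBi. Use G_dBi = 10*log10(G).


G_dBi = 10 * log10(39.707) = 15.99 dBi

15.99 dBi


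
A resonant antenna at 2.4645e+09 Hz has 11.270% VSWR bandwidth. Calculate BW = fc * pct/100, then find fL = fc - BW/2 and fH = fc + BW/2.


BW = 2.4645e+09 * 11.270/100 = 2.777492e+08 Hz
fL = 2.4645e+09 - 2.777492e+08/2 = 2.326e+09 Hz
fH = 2.4645e+09 + 2.777492e+08/2 = 2.603e+09 Hz

BW=2.777e+08 Hz, fL=2.326e+09 Hz, fH=2.603e+09 Hz


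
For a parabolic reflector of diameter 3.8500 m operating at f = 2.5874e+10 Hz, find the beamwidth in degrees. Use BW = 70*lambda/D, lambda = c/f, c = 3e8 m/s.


lambda = c / f = 3.0000e+08 / 2.5874e+10 = 0.01159465 m
BW = 70 * 0.01159465 / 3.8500 = 0.2108 deg

0.2108 deg


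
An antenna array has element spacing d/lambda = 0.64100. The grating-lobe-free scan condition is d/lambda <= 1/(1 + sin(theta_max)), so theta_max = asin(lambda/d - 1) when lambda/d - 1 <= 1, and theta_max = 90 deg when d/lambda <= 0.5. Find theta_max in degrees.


lambda/d - 1 = 1/0.64100 - 1 = 0.5600624
theta_max = asin(0.5600624) = 34.06 deg

34.06 deg


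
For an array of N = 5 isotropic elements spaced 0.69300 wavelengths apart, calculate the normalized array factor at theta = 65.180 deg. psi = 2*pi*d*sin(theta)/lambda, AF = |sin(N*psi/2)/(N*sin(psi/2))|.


psi = 2*pi*0.69300*sin(65.180 deg) = 3.952050 rad
AF = |sin(5*3.952050/2) / (5*sin(3.952050/2))| = 0.09571

0.09571


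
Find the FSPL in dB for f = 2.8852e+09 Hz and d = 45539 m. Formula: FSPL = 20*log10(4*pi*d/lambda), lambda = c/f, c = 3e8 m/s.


lambda = c / f = 3.0000e+08 / 2.8852e+09 = 0.1039789 m
FSPL = 20 * log10(4*pi*45539/0.1039789) = 134.8 dB

134.8 dB


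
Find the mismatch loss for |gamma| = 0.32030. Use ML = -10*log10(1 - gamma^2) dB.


ML = -10 * log10(1 - 0.32030^2) = -10 * log10(0.89740791) = 0.4701 dB

0.4701 dB


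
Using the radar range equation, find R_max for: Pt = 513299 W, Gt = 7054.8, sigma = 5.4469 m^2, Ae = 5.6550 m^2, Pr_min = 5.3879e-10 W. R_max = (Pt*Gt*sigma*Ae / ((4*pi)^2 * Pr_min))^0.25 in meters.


R^4 = 513299*7054.8*5.4469*5.6550 / ((4*pi)^2 * 5.3879e-10) = 1.310985e+18
R_max = 1.310985e+18^0.25 = 33838 m

33838 m


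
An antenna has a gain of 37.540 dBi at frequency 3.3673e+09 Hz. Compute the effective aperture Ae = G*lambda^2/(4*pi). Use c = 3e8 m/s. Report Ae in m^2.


lambda = c / f = 3.0000e+08 / 3.3673e+09 = 0.08909215 m
G_linear = 10^(37.540/10) = 5675.446
Ae = G_linear * lambda^2 / (4*pi) = 5675.446 * 0.08909215^2 / (4*pi) = 3.585 m^2

3.585 m^2


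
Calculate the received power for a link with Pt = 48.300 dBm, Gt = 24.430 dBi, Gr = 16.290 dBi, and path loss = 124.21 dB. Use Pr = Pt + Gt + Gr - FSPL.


Pr = 48.300 + 24.430 + 16.290 - 124.21 = -35.19 dBm

-35.19 dBm


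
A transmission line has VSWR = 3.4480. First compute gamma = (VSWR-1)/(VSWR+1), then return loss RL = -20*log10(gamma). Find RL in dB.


gamma = (3.4480 - 1) / (3.4480 + 1) = 0.5503597
RL = -20 * log10(0.5503597) = 5.187 dB

5.187 dB


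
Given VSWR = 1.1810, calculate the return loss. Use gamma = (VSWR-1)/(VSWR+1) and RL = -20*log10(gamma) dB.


gamma = (1.1810 - 1) / (1.1810 + 1) = 0.08298945
RL = -20 * log10(0.08298945) = 21.62 dB

21.62 dB


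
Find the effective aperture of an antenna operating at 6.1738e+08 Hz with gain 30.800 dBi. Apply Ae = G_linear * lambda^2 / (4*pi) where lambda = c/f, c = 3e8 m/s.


lambda = c / f = 3.0000e+08 / 6.1738e+08 = 0.4859244 m
G_linear = 10^(30.800/10) = 1202.264
Ae = G_linear * lambda^2 / (4*pi) = 1202.264 * 0.4859244^2 / (4*pi) = 22.59 m^2

22.59 m^2


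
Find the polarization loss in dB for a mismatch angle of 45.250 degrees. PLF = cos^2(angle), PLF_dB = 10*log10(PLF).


PLF_linear = cos^2(45.250 deg) = 0.4956367
PLF_dB = 10 * log10(0.4956367) = -3.048 dB

-3.048 dB


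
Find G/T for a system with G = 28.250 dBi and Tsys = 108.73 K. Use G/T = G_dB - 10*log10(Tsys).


G/T = 28.250 - 10*log10(108.73) = 28.250 - 20.36349 = 7.887 dB/K

7.887 dB/K


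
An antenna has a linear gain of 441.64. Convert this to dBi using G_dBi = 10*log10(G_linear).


G_dBi = 10 * log10(441.64) = 26.45 dBi

26.45 dBi


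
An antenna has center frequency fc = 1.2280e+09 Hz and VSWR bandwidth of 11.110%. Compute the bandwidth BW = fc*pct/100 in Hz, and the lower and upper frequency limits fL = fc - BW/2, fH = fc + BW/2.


BW = 1.2280e+09 * 11.110/100 = 1.364308e+08 Hz
fL = 1.2280e+09 - 1.364308e+08/2 = 1.160e+09 Hz
fH = 1.2280e+09 + 1.364308e+08/2 = 1.296e+09 Hz

BW=1.364e+08 Hz, fL=1.160e+09 Hz, fH=1.296e+09 Hz


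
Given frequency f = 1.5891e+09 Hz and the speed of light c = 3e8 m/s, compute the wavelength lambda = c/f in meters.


lambda = c / f = 3.0000e+08 / 1.5891e+09 = 0.1888 m

0.1888 m


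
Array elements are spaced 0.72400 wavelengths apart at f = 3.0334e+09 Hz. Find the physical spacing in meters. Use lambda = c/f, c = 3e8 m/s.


lambda = c / f = 3.0000e+08 / 3.0334e+09 = 0.09889893 m
d = 0.72400 * 0.09889893 = 0.07160 m

0.07160 m


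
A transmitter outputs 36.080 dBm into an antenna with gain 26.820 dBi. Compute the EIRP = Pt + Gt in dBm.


EIRP = Pt + Gt = 36.080 + 26.820 = 62.90 dBm

62.90 dBm


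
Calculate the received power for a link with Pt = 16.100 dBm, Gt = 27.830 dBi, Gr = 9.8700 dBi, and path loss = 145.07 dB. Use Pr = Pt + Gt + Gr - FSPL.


Pr = 16.100 + 27.830 + 9.8700 - 145.07 = -91.27 dBm

-91.27 dBm


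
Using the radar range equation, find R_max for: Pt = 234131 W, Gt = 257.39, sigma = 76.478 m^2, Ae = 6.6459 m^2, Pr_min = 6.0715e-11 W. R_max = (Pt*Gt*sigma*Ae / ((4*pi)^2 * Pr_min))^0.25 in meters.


R^4 = 234131*257.39*76.478*6.6459 / ((4*pi)^2 * 6.0715e-11) = 3.194664e+18
R_max = 3.194664e+18^0.25 = 42277 m

42277 m


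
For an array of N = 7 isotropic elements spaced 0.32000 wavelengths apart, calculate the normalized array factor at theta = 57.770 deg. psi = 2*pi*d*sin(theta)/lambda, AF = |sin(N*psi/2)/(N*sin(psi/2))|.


psi = 2*pi*0.32000*sin(57.770 deg) = 1.700811 rad
AF = |sin(7*1.700811/2) / (7*sin(1.700811/2))| = 0.06166

0.06166


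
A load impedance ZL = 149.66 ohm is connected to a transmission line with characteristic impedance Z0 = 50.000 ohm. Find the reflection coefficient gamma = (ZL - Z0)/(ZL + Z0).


gamma = (149.66 - 50.000) / (149.66 + 50.000) = 0.4991

0.4991


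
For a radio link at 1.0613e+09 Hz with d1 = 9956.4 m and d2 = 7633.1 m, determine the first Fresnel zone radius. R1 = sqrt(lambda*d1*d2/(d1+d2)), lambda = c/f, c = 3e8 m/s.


lambda = c / f = 3.0000e+08 / 1.0613e+09 = 0.2826722 m
R1 = sqrt(0.2826722 * 9956.4 * 7633.1 / (9956.4 + 7633.1)) = 34.95 m

34.95 m


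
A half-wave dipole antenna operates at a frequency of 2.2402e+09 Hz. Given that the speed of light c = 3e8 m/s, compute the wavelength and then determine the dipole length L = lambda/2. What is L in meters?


lambda = c / f = 3.0000e+08 / 2.2402e+09 = 0.1339166 m
L = lambda / 2 = 0.1339166 / 2 = 0.06696 m

0.06696 m


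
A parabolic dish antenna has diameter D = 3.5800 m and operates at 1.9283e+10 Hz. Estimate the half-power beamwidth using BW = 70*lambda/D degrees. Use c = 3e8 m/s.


lambda = c / f = 3.0000e+08 / 1.9283e+10 = 0.01555775 m
BW = 70 * 0.01555775 / 3.5800 = 0.3042 deg

0.3042 deg


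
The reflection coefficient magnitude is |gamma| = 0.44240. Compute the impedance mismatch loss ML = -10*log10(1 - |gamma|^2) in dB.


ML = -10 * log10(1 - 0.44240^2) = -10 * log10(0.80428224) = 0.9459 dB

0.9459 dB


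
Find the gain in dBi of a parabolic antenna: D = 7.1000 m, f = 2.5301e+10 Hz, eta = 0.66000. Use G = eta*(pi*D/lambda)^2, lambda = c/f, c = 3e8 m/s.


lambda = c / f = 3.0000e+08 / 2.5301e+10 = 0.01185724 m
G_linear = 0.66000 * (pi * 7.1000 / 0.01185724)^2 = 2.335571e+06
G_dBi = 10 * log10(2.335571e+06) = 63.68 dBi

63.68 dBi


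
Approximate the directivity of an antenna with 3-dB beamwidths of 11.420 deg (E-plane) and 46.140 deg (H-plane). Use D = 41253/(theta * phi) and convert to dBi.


D_linear = 41253 / (11.420 * 46.140) = 78.29100
D_dBi = 10 * log10(78.29100) = 18.94 dBi

18.94 dBi


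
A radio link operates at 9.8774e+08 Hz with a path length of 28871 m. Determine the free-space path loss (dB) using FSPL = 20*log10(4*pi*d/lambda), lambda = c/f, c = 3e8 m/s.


lambda = c / f = 3.0000e+08 / 9.8774e+08 = 0.3037237 m
FSPL = 20 * log10(4*pi*28871/0.3037237) = 121.5 dB

121.5 dB


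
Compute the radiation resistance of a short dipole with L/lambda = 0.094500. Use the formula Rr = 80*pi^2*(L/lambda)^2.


Rr = 80 * pi^2 * (0.094500)^2 = 80 * 9.869604 * 8.930250e-03 = 7.051 ohm

7.051 ohm


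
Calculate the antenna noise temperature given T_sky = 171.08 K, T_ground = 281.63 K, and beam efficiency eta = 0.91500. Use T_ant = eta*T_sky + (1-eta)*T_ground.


T_ant = 0.91500 * 171.08 + (1 - 0.91500) * 281.63 = 180.5 K

180.5 K


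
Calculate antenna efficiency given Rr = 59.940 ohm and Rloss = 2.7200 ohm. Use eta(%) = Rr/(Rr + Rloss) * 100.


eta = 59.940 / (59.940 + 2.7200) * 100 = 95.66%

95.66%


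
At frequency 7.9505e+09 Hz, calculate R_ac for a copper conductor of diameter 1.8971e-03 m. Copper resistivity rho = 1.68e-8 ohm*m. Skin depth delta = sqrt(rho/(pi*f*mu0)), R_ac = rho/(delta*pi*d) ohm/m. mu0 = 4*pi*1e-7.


delta = sqrt(1.68e-8 / (pi * 7.9505e+09 * 4*pi*1e-7)) = 7.316065e-07 m
R_ac = 1.68e-8 / (7.316065e-07 * pi * 1.8971e-03) = 3.853 ohm/m

3.853 ohm/m


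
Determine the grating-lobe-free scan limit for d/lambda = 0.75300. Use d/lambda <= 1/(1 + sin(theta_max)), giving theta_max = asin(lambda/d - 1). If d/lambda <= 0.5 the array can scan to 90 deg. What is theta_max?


lambda/d - 1 = 1/0.75300 - 1 = 0.3280212
theta_max = asin(0.3280212) = 19.15 deg

19.15 deg


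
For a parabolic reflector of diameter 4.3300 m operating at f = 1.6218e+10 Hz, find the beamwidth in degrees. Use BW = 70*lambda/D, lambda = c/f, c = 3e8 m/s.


lambda = c / f = 3.0000e+08 / 1.6218e+10 = 0.01849797 m
BW = 70 * 0.01849797 / 4.3300 = 0.2990 deg

0.2990 deg


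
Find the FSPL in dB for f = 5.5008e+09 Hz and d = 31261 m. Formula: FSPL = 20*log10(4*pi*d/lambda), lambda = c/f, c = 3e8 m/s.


lambda = c / f = 3.0000e+08 / 5.5008e+09 = 0.05453752 m
FSPL = 20 * log10(4*pi*31261/0.05453752) = 137.2 dB

137.2 dB


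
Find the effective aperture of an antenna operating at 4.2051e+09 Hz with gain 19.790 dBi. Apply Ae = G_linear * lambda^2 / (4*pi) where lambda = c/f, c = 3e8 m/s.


lambda = c / f = 3.0000e+08 / 4.2051e+09 = 0.07134194 m
G_linear = 10^(19.790/10) = 95.27962
Ae = G_linear * lambda^2 / (4*pi) = 95.27962 * 0.07134194^2 / (4*pi) = 0.03859 m^2

0.03859 m^2


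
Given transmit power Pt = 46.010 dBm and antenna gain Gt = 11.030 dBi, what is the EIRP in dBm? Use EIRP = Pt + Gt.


EIRP = Pt + Gt = 46.010 + 11.030 = 57.04 dBm

57.04 dBm


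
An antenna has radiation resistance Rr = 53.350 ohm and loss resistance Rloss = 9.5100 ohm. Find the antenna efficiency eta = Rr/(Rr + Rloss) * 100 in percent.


eta = 53.350 / (53.350 + 9.5100) * 100 = 84.87%

84.87%


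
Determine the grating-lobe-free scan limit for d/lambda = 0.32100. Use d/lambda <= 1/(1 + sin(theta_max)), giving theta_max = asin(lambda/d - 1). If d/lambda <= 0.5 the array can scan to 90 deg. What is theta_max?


lambda/d - 1 = 1/0.32100 - 1 = 2.115265 >= 1
d/lambda <= 0.5, so the array can scan to endfire without grating lobes: theta_max = 90 deg

90 deg


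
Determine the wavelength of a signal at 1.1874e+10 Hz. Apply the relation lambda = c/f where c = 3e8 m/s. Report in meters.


lambda = c / f = 3.0000e+08 / 1.1874e+10 = 0.02527 m

0.02527 m
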